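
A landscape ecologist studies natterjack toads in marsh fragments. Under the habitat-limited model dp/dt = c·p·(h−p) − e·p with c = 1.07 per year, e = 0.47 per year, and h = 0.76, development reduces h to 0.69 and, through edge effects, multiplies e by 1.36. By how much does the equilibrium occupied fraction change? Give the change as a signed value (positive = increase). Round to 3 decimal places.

-0.228

Before: p* = h − e/c = 0.76 − 0.47/1.07 = 0.76 − 0.4393 = 0.3207.
After: c = 1.07, e = 0.6392, h = 0.69; p* = 0.69 − 0.6392/1.07 = 0.0926.
Δp* = 0.0926 − 0.3207 = -0.2281.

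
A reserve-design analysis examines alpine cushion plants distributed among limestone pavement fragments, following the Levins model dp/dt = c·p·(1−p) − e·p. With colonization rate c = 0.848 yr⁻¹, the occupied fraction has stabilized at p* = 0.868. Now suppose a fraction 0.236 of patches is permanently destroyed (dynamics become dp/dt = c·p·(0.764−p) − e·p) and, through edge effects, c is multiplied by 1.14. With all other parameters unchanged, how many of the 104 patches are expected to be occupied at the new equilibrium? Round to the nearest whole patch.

Balance c(1−p*) = e gives e = 0.848×(1 − 0.86800) = 0.11194.
New p* = 0.764 − e/c = 0.764 − 0.11194/0.96672 = 0.64821.
Expected occupied = 104 × 0.64821 = 67.41 ≈ 67.

67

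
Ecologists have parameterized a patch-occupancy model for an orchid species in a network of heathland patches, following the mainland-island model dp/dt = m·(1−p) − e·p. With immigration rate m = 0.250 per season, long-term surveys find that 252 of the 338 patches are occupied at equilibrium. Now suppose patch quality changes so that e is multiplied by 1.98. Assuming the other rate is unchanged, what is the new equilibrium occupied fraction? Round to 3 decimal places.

Observed p* = 252/338 = 0.74556.
Balance m(1−p*) = e·p* gives e = m(1−p*)/p* = 0.250×0.25444/0.74556 = 0.08532.
New p* = m/(m+e) = 0.25000/(0.25000+0.16893) = 0.59676.

0.597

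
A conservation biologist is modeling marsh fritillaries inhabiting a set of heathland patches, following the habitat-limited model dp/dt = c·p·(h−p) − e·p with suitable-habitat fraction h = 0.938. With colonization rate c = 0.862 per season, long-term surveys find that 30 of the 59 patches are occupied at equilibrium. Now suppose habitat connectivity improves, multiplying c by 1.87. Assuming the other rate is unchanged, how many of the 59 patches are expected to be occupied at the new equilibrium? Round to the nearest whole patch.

Observed p* = 30/59 = 0.50847.
Balance c(h−p*) = e gives e = 0.862×(0.938 − 0.50847) = 0.37025.
New p* = 0.938 − e/c = 0.938 − 0.37025/1.61194 = 0.70831.
Expected occupied = 59 × 0.70831 = 41.79 ≈ 42.

42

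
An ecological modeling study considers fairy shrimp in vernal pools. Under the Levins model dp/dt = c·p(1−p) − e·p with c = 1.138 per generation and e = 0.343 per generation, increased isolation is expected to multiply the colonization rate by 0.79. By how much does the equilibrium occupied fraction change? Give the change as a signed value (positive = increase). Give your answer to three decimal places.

Before: p* = 1 − 0.343/1.138 = 0.6986.
After the change, c = 0.89902, e = 0.343, so p* = 1 − 0.343/0.89902 = 0.6185.
Δp* = 0.6185 − 0.6986 = -0.0801.

-0.080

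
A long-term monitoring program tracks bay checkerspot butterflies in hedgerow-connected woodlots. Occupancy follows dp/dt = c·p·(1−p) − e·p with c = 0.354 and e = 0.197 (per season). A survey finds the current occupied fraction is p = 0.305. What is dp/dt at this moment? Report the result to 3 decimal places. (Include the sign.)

Colonization term: c·p·(1−p) = 0.354×0.305×0.6950 = 0.07504.
Extinction term: e·p = 0.06008.
dp/dt = 0.07504 − 0.06008 = 0.01495.

0.015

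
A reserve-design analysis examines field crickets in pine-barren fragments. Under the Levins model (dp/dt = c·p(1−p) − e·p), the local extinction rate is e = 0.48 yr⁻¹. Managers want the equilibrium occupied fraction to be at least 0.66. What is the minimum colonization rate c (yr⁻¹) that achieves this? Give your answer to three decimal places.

p* = 1 − e/c ≥ 0.66 requires e/c ≤ 0.3400, i.e. c ≥ e/0.3400.
c_min = 0.48/0.3400 = 1.4118.

1.412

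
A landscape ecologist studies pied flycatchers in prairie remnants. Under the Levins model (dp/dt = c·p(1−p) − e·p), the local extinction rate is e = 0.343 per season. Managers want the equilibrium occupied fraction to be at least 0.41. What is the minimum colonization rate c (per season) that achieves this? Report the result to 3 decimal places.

0.581

p* = 1 − e/c ≥ 0.41 requires e/c ≤ 0.5900, i.e. c ≥ e/0.5900.
c_min = 0.343/0.5900 = 0.5814.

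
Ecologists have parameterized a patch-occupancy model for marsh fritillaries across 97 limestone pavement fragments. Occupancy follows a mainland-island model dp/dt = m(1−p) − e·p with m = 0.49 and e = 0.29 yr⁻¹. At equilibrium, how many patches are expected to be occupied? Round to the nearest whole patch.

61

p* = m/(m+e) = 0.49/0.7800 = 0.6282.
Expected occupied patches = N × p* = 97 × 0.6282 = 60.94 ≈ 61.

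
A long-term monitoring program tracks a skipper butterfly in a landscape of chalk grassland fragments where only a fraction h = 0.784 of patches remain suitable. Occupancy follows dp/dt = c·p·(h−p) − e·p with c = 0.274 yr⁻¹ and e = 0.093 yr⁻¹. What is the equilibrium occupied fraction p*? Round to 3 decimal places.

Setting dp/dt = 0 and dividing by p* gives c·(h−p*) = e.
So p* = h − e/c = 0.784 − 0.093/0.274 = 0.784 − 0.3394 = 0.4446.

0.445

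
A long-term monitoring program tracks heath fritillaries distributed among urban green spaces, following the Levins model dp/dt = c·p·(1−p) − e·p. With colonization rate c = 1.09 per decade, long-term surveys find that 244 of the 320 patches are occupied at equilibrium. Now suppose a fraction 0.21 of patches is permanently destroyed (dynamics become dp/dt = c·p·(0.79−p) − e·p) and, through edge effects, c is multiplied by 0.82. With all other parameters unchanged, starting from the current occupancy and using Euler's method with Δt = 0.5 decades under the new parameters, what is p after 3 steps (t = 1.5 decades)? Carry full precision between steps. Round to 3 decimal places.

0.588

Observed p* = 244/320 = 0.76250.
Balance c(1−p*) = e gives e = 1.09×(1 − 0.76250) = 0.25888.
Starting from p₀ = 0.76250; update p ← p + (dp/dt)·Δt with the new parameters.
  1  |  dp/dt·Δt = -0.089325  |  p_1 = 0.673175
  2  |  dp/dt·Δt = -0.051988  |  p_2 = 0.621187
  3  |  dp/dt·Δt = -0.033541  |  p_3 = 0.587646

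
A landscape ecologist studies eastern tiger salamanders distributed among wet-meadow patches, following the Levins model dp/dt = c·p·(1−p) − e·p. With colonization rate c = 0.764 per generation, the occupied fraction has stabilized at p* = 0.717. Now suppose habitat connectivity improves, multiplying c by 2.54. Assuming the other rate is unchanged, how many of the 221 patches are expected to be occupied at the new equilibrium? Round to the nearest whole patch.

196

Balance c(1−p*) = e gives e = 0.764×(1 − 0.71700) = 0.21621.
New p* = 1 − e/c = 1 − 0.21621/1.94056 = 0.88858.
Expected occupied = 221 × 0.88858 = 196.38 ≈ 196.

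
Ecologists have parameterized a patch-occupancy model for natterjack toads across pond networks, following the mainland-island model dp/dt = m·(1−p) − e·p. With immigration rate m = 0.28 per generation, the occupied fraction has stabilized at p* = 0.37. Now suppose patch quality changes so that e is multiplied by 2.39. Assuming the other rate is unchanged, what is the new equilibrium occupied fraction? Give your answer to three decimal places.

Balance m(1−p*) = e·p* gives e = m(1−p*)/p* = 0.28×0.63000/0.37000 = 0.47676.
New p* = m/(m+e) = 0.28000/(0.28000+1.13946) = 0.19726.

0.197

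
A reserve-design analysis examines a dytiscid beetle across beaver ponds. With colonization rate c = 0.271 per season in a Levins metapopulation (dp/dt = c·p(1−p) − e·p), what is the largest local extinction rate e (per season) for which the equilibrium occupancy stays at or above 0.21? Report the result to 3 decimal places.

1 − e/c ≥ 0.21 ⇒ e ≤ c(1 − 0.21) = 0.271 × 0.7900.
e_max = 0.2141.

0.214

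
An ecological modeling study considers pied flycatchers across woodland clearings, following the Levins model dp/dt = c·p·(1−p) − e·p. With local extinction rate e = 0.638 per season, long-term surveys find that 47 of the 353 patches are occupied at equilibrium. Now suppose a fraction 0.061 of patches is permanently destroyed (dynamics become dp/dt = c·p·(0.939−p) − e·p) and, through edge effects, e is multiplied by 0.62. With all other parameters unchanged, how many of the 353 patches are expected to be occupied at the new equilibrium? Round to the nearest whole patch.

Observed p* = 47/353 = 0.13314.
Balance c(1−p*) = e gives c = e/(1 − 0.13314) = 0.638/0.86686 = 0.73599.
New p* = 0.939 − e/c = 0.939 − 0.39556/0.73599 = 0.40155.
Expected occupied = 353 × 0.40155 = 141.75 ≈ 142.

142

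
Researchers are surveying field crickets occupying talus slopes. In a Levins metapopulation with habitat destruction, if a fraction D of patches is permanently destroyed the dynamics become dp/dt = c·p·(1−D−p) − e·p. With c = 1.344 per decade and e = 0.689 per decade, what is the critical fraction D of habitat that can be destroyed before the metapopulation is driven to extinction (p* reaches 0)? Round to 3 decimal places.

0.487

The nontrivial equilibrium is p* = (1−D) − e/c; extinction occurs when this hits zero.
So D_crit = 1 − e/c = 1 − 0.689/1.344 = 1 − 0.5126 = 0.4874.
Note this equals the original equilibrium occupancy — the Levins extinction-debt result.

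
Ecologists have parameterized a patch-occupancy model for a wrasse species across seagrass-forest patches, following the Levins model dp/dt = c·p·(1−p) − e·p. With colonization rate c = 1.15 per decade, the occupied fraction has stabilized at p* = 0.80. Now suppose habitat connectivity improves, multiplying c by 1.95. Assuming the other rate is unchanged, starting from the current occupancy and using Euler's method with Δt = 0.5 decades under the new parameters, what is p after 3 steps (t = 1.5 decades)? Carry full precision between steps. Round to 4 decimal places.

Balance c(1−p*) = e gives e = 1.15×(1 − 0.80000) = 0.23000.
Starting from p₀ = 0.80000; update p ← p + (dp/dt)·Δt with the new parameters.
  1  |  dp/dt·Δt = +0.087400  |  p_1 = 0.887400
  2  |  dp/dt·Δt = +0.009986  |  p_2 = 0.897386
  3  |  dp/dt·Δt = +0.000051  |  p_3 = 0.897436

0.8974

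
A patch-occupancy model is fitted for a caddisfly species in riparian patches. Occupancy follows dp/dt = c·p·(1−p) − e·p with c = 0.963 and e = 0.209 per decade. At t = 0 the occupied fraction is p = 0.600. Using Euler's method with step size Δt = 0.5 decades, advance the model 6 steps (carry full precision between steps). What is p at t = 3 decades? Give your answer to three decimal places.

0.767

Update rule: p ← p + [c·p·(1−p) − e·p]·Δt with Δt = 0.5.
  1  |  dp/dt·Δt = +0.052860  |  p_1 = 0.652860
  2  |  dp/dt·Δt = +0.040900  |  p_2 = 0.693760
  3  |  dp/dt·Δt = +0.029800  |  p_3 = 0.723560
  4  |  dp/dt·Δt = +0.020698  |  p_4 = 0.744258
  5  |  dp/dt·Δt = +0.013873  |  p_5 = 0.758131
  6  |  dp/dt·Δt = +0.009067  |  p_6 = 0.767198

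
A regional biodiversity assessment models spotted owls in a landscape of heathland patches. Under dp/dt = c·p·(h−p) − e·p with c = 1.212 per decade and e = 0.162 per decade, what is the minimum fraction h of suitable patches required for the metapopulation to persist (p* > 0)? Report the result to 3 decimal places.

p* = h − e/c is positive only when h > e/c.
h_min = e/c = 0.162/1.212 = 0.1337.

0.134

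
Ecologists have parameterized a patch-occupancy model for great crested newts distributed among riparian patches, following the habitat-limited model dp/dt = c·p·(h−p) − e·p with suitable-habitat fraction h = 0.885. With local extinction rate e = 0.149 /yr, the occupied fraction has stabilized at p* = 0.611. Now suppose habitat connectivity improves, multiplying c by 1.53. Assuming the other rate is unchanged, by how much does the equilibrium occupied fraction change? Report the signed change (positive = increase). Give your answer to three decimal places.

Balance c(h−p*) = e gives c = e/(0.885 − 0.61100) = 0.149/0.27400 = 0.54380.
New p* = 0.885 − e/c = 0.885 − 0.14900/0.83201 = 0.70592.
Δp* = 0.70592 − 0.61100 = +0.09492.

0.095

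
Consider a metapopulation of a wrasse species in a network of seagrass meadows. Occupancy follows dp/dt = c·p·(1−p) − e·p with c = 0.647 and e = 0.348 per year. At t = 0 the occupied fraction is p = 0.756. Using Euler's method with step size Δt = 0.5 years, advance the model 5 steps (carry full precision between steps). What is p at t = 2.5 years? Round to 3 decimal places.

0.552

Update rule: p ← p + [c·p·(1−p) − e·p]·Δt with Δt = 0.5.
p: 0.75600 → 0.68413  (Δp = -0.07187)
p: 0.68413 → 0.63500  (Δp = -0.04913)
p: 0.63500 → 0.59949  (Δp = -0.03551)
p: 0.59949 → 0.57285  (Δp = -0.02664)
p: 0.57285 → 0.55233  (Δp = -0.02052)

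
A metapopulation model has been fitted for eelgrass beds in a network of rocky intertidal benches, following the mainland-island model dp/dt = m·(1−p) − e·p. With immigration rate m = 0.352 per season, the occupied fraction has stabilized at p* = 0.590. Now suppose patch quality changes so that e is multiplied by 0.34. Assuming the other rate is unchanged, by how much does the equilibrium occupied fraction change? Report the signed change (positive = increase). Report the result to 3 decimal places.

0.219

Balance m(1−p*) = e·p* gives e = m(1−p*)/p* = 0.352×0.41000/0.59000 = 0.24461.
New p* = m/(m+e) = 0.35200/(0.35200+0.08317) = 0.80888.
Δp* = 0.80888 − 0.59000 = +0.21888.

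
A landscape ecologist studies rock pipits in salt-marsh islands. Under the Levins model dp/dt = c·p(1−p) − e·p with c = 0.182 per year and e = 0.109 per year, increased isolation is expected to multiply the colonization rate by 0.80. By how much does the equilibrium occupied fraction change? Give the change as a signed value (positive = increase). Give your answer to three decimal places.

Before: p* = 1 − 0.109/0.182 = 0.4011.
After the change, c = 0.1456, e = 0.109, so p* = 1 − 0.109/0.1456 = 0.2514.
Δp* = 0.2514 − 0.4011 = -0.1497.

-0.150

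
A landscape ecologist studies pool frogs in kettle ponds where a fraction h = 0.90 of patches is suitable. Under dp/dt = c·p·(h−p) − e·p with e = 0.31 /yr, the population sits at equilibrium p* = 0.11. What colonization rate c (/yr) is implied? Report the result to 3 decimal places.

At equilibrium c(h−p*) = e, so c = e/(h−p*).
c = 0.31/(0.90 − 0.11) = 0.31/0.7900 = 0.3924.

0.392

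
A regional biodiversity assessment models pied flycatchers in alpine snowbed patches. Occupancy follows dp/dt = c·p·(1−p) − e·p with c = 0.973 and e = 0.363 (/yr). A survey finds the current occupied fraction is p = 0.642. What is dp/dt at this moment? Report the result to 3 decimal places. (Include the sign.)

-0.009

Colonization term: c·p·(1−p) = 0.973×0.642×0.3580 = 0.22363.
Extinction term: e·p = 0.23305.
dp/dt = 0.22363 − 0.23305 = -0.00942.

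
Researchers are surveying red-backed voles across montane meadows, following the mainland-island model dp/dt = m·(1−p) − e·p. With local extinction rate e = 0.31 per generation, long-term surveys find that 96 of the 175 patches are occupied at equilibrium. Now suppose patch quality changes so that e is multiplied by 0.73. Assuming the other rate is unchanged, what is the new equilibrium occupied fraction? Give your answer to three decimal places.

0.625

Observed p* = 96/175 = 0.54857.
Balance m(1−p*) = e·p* gives m = e·p*/(1−p*) = 0.31×0.54857/0.45143 = 0.37671.
New p* = m/(m+e) = 0.37671/(0.37671+0.22630) = 0.62472.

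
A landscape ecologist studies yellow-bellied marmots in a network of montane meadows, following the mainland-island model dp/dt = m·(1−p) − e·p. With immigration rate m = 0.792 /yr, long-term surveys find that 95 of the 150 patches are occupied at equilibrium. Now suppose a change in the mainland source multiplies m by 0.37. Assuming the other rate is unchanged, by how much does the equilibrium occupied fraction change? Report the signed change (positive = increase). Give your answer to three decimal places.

-0.243

Observed p* = 95/150 = 0.63333.
Balance m(1−p*) = e·p* gives e = m(1−p*)/p* = 0.792×0.36667/0.63333 = 0.45853.
New p* = m/(m+e) = 0.29304/(0.29304+0.45853) = 0.38990.
Δp* = 0.38990 − 0.63333 = -0.24343.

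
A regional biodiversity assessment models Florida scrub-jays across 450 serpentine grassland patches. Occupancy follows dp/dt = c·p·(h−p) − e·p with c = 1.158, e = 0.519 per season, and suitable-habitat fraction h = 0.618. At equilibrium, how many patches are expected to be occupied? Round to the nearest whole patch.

76

p* = h − e/c = 0.618 − 0.4482 = 0.1698.
Expected occupied patches = N × p* = 450 × 0.1698 = 76.42 ≈ 76.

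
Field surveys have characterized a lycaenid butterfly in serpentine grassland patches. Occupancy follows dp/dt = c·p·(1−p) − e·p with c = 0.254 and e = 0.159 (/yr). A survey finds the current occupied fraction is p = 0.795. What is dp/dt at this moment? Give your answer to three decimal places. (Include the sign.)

-0.085

Colonization term: c·p·(1−p) = 0.254×0.795×0.2050 = 0.04140.
Extinction term: e·p = 0.12641.
dp/dt = 0.04140 − 0.12641 = -0.08501.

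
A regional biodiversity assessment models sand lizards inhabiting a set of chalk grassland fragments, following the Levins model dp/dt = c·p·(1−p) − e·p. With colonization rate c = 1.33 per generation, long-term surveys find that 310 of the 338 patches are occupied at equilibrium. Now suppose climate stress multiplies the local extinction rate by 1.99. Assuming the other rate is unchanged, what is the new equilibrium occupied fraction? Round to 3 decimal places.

Observed p* = 310/338 = 0.91716.
Balance c(1−p*) = e gives e = 1.33×(1 − 0.91716) = 0.11018.
New p* = 1 − e/c = 1 − 0.21926/1.33000 = 0.83514.

0.835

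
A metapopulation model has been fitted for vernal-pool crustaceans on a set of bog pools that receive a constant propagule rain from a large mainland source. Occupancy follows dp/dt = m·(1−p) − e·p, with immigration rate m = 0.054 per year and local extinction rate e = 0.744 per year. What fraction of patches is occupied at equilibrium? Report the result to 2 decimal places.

At equilibrium the propagule rain into empty patches balances local extinction: m(1−p*) = e·p*.
p* = m/(m+e) = 0.054/(0.054+0.744) = 0.054/0.7980 = 0.0677.

0.07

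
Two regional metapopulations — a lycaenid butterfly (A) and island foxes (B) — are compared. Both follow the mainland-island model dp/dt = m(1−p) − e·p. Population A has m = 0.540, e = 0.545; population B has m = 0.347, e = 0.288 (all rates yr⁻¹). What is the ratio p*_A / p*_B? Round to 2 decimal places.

0.91

A: p*_A = m/(m+e) = 0.540/1.0850 = 0.4977.
B: p*_B = 0.347/0.6350 = 0.5465.
p*_A / p*_B = 0.4977/0.5465 = 0.9108.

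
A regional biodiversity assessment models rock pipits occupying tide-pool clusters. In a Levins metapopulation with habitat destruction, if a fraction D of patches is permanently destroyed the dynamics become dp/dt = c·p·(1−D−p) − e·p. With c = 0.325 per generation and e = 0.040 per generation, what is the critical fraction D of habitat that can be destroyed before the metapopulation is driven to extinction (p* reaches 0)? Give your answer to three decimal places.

The nontrivial equilibrium is p* = (1−D) − e/c; extinction occurs when this hits zero.
So D_crit = 1 − e/c = 1 − 0.040/0.325 = 1 − 0.1231 = 0.8769.
Note this equals the original equilibrium occupancy — the Levins extinction-debt result.

0.877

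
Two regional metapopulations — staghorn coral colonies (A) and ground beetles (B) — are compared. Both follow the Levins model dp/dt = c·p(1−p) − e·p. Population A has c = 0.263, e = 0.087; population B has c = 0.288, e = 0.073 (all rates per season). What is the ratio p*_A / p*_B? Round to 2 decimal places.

A: p*_A = 1 − 0.087/0.263 = 0.6692.
B: p*_B = 1 − 0.073/0.288 = 0.7465.
p*_A / p*_B = 0.6692/0.7465 = 0.8964.

0.90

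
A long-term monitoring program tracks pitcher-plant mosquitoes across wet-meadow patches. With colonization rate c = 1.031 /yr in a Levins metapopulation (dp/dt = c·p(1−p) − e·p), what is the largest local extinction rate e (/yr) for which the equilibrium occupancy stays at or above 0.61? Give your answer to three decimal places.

1 − e/c ≥ 0.61 ⇒ e ≤ c(1 − 0.61) = 1.031 × 0.3900.
e_max = 0.4021.

0.402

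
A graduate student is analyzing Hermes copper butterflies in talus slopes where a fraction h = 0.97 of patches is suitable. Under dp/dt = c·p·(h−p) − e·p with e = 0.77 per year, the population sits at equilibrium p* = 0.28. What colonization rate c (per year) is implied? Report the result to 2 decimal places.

1.12

At equilibrium c(h−p*) = e, so c = e/(h−p*).
c = 0.77/(0.97 − 0.28) = 0.77/0.6900 = 1.1159.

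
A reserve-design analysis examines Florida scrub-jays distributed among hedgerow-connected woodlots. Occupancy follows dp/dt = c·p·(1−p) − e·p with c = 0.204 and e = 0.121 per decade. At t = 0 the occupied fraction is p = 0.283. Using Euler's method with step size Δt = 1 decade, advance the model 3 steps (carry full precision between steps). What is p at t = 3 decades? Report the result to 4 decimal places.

Update rule: p ← p + [c·p·(1−p) − e·p]·Δt with Δt = 1.
t = 1: p = 0.28300 + (+0.00715) = 0.29015
t = 2: p = 0.29015 + (+0.00691) = 0.29706
t = 3: p = 0.29706 + (+0.00665) = 0.30371

0.3037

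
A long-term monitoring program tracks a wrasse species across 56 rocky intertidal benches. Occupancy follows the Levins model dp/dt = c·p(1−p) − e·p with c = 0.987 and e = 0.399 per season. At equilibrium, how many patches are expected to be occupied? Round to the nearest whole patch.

p* = 1 − e/c = 1 − 0.399/0.987 = 0.5957.
Expected occupied patches = N × p* = 56 × 0.5957 = 33.36 ≈ 33.

33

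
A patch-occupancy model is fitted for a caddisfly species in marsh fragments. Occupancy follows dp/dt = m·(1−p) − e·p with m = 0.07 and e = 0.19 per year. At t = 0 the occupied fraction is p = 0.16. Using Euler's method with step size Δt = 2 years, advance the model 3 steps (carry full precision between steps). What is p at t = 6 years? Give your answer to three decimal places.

0.257

Update rule: p ← p + [m·(1−p) − e·p]·Δt with Δt = 2.
  1  |  dp/dt·Δt = +0.056800  |  p_1 = 0.216800
  2  |  dp/dt·Δt = +0.027264  |  p_2 = 0.244064
  3  |  dp/dt·Δt = +0.013087  |  p_3 = 0.257151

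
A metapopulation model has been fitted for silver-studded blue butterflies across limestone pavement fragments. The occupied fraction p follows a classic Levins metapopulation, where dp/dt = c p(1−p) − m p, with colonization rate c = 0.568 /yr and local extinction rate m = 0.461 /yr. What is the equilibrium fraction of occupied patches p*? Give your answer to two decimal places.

0.19

At equilibrium, colonization balances extinction: c·p*·(1−p*) = m·p*.
So p* = 1 − m/c = 1 − 0.461/0.568 = 1 − 0.8116 = 0.1884.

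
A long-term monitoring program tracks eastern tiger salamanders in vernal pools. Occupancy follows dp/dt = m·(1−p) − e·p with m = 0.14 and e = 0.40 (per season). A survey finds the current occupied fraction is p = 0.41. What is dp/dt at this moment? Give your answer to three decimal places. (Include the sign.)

Colonization term: m·(1−p) = 0.14×0.5900 = 0.08260.
Extinction term: e·p = 0.16400.
dp/dt = 0.08260 − 0.16400 = -0.08140.

-0.081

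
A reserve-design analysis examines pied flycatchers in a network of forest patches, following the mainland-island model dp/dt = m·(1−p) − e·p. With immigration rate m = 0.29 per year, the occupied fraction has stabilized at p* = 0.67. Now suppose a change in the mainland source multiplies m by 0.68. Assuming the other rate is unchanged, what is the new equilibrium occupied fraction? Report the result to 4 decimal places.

Balance m(1−p*) = e·p* gives e = m(1−p*)/p* = 0.29×0.33000/0.67000 = 0.14284.
New p* = m/(m+e) = 0.19720/(0.19720+0.14284) = 0.57993.

0.5799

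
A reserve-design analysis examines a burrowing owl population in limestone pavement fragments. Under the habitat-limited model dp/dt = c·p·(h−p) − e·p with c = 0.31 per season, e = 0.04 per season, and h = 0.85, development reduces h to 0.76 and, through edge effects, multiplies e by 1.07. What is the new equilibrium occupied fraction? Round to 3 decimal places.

0.622

Before: p* = h − e/c = 0.85 − 0.04/0.31 = 0.85 − 0.1290 = 0.7210.
After: c = 0.31, e = 0.0428, h = 0.76; p* = 0.76 − 0.0428/0.31 = 0.6219.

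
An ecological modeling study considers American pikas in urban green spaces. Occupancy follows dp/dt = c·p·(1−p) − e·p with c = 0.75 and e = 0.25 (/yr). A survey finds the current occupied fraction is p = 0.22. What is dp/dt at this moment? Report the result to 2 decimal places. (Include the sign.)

Colonization term: c·p·(1−p) = 0.75×0.22×0.7800 = 0.12870.
Extinction term: e·p = 0.05500.
dp/dt = 0.12870 − 0.05500 = 0.07370.

0.07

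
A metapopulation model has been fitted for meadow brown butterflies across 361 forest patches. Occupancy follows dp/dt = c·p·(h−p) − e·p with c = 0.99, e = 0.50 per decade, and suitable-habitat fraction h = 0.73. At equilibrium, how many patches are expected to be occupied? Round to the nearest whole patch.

81

p* = h − e/c = 0.73 − 0.5051 = 0.2249.
Expected occupied patches = N × p* = 361 × 0.2249 = 81.21 ≈ 81.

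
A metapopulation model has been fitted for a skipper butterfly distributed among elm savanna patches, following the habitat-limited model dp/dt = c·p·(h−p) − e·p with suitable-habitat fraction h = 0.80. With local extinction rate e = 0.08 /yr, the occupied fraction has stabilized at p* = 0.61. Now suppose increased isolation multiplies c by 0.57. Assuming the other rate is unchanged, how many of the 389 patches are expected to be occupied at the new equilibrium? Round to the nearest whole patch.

182

Balance c(h−p*) = e gives c = e/(0.8 − 0.61000) = 0.08/0.19000 = 0.42105.
New p* = 0.8 − e/c = 0.8 − 0.08000/0.24000 = 0.46667.
Expected occupied = 389 × 0.46667 = 181.53 ≈ 182.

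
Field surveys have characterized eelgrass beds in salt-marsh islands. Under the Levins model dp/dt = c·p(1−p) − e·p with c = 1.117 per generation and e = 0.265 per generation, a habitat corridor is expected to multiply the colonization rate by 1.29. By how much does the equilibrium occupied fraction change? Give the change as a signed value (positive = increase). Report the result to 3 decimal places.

Before: p* = 1 − 0.265/1.117 = 0.7628.
After the change, c = 1.44093, e = 0.265, so p* = 1 − 0.265/1.44093 = 0.8161.
Δp* = 0.8161 − 0.7628 = +0.0533.

0.053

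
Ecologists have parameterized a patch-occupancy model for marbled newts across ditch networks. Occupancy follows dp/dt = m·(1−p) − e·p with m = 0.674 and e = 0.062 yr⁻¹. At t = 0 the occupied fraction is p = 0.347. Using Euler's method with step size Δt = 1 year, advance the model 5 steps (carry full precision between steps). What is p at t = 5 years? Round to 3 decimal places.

0.915

Update rule: p ← p + [m·(1−p) − e·p]·Δt with Δt = 1.
t = 1: p = 0.34700 + (+0.41861) = 0.76561
t = 2: p = 0.76561 + (+0.11051) = 0.87612
t = 3: p = 0.87612 + (+0.02918) = 0.90530
t = 4: p = 0.90530 + (+0.00770) = 0.91300
t = 5: p = 0.91300 + (+0.00203) = 0.91503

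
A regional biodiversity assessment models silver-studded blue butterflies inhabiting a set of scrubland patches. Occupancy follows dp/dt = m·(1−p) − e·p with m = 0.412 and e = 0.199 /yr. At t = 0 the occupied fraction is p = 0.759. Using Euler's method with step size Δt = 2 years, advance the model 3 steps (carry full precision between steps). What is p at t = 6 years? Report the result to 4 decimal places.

Update rule: p ← p + [m·(1−p) − e·p]·Δt with Δt = 2.
step 1: Δp = -0.10350, p = 0.65550
step 2: Δp = +0.02298, p = 0.67848
step 3: Δp = -0.00510, p = 0.67338

0.6734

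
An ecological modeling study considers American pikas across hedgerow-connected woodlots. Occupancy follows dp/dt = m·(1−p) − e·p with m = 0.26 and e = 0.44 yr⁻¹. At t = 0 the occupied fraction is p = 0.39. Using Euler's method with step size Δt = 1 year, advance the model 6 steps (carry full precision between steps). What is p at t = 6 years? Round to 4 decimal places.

0.3714

Update rule: p ← p + [m·(1−p) − e·p]·Δt with Δt = 1.
t = 1: p = 0.39000 + (-0.01300) = 0.37700
t = 2: p = 0.37700 + (-0.00390) = 0.37310
t = 3: p = 0.37310 + (-0.00117) = 0.37193
t = 4: p = 0.37193 + (-0.00035) = 0.37158
t = 5: p = 0.37158 + (-0.00011) = 0.37147
t = 6: p = 0.37147 + (-0.00003) = 0.37144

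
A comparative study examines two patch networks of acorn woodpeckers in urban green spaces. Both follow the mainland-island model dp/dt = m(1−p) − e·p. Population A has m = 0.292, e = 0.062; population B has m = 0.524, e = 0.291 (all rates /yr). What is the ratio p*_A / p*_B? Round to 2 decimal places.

A: p*_A = m/(m+e) = 0.292/0.3540 = 0.8249.
B: p*_B = 0.524/0.8150 = 0.6429.
p*_A / p*_B = 0.8249/0.6429 = 1.2829.

1.28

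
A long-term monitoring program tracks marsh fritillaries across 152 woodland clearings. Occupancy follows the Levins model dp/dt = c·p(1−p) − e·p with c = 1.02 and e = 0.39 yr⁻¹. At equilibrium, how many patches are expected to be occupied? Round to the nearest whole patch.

p* = 1 − e/c = 1 − 0.39/1.02 = 0.6176.
Expected occupied patches = N × p* = 152 × 0.6176 = 93.88 ≈ 94.

94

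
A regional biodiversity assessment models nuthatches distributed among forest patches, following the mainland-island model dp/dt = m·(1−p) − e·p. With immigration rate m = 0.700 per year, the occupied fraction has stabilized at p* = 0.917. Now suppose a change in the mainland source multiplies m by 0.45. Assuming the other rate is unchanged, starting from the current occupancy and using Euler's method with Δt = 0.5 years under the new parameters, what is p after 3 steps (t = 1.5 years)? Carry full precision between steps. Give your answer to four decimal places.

Balance m(1−p*) = e·p* gives e = m(1−p*)/p* = 0.700×0.08300/0.91700 = 0.06336.
Starting from p₀ = 0.91700; update p ← p + (dp/dt)·Δt with the new parameters.
t = 0.5: p = 0.91700 + (-0.01598) = 0.90102
t = 1: p = 0.90102 + (-0.01295) = 0.88807
t = 1.5: p = 0.88807 + (-0.01050) = 0.87756

0.8776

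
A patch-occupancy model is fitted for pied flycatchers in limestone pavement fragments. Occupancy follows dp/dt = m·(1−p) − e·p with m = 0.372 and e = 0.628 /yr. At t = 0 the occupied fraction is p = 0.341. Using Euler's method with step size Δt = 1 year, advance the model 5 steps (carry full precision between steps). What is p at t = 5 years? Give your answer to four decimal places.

0.3720

Update rule: p ← p + [m·(1−p) − e·p]·Δt with Δt = 1.
p: 0.34100 → 0.37200  (Δp = +0.03100)
p: 0.37200 → 0.37200  (Δp = +0.00000)
p: 0.37200 → 0.37200  (Δp = +0.00000)
p: 0.37200 → 0.37200  (Δp = +0.00000)
p: 0.37200 → 0.37200  (Δp = +0.00000)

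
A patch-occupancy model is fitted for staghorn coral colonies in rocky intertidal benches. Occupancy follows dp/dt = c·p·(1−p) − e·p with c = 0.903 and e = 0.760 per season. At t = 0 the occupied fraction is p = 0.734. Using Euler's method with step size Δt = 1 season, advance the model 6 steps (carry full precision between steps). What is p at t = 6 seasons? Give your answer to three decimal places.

Update rule: p ← p + [c·p·(1−p) − e·p]·Δt with Δt = 1.
t = 1: p = 0.73400 + (-0.38153) = 0.35247
t = 2: p = 0.35247 + (-0.06178) = 0.29069
t = 3: p = 0.29069 + (-0.03473) = 0.25595
t = 4: p = 0.25595 + (-0.02256) = 0.23340
t = 5: p = 0.23340 + (-0.01581) = 0.21758
t = 6: p = 0.21758 + (-0.01164) = 0.20595

0.206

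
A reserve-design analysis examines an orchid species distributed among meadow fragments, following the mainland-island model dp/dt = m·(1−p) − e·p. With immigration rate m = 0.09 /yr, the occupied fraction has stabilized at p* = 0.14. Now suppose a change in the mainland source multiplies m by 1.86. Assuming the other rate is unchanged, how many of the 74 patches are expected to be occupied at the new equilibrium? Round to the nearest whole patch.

17

Balance m(1−p*) = e·p* gives e = m(1−p*)/p* = 0.09×0.86000/0.14000 = 0.55286.
New p* = m/(m+e) = 0.16740/(0.16740+0.55286) = 0.23242.
Expected occupied = 74 × 0.23242 = 17.20 ≈ 17.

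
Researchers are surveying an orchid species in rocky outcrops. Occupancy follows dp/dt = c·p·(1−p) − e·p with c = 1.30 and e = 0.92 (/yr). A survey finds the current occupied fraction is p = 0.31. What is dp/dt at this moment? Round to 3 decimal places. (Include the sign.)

-0.007

Colonization term: c·p·(1−p) = 1.30×0.31×0.6900 = 0.27807.
Extinction term: e·p = 0.28520.
dp/dt = 0.27807 − 0.28520 = -0.00713.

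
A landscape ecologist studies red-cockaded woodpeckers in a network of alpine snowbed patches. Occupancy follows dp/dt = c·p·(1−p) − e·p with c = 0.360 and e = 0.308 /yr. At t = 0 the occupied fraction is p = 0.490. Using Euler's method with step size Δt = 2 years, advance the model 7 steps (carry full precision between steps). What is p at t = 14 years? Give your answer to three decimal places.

Update rule: p ← p + [c·p·(1−p) − e·p]·Δt with Δt = 2.
p: 0.49000 → 0.36809  (Δp = -0.12191)
p: 0.36809 → 0.30882  (Δp = -0.05927)
p: 0.30882 → 0.27227  (Δp = -0.03655)
p: 0.27227 → 0.24721  (Δp = -0.02506)
p: 0.24721 → 0.22892  (Δp = -0.01829)
p: 0.22892 → 0.21500  (Δp = -0.01392)
p: 0.21500 → 0.20407  (Δp = -0.01092)

0.204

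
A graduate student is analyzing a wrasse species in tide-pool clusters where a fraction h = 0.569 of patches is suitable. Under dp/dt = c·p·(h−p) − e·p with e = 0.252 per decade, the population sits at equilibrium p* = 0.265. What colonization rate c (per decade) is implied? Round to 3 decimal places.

0.829

At equilibrium c(h−p*) = e, so c = e/(h−p*).
c = 0.252/(0.569 − 0.265) = 0.252/0.3040 = 0.8289.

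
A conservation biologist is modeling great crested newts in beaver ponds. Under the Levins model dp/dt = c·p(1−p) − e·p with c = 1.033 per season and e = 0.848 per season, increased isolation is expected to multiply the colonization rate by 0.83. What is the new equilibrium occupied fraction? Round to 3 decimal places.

0.011

Before: p* = 1 − 0.848/1.033 = 0.1791.
After the change, c = 0.85739, e = 0.848, so p* = 1 − 0.848/0.85739 = 0.0110.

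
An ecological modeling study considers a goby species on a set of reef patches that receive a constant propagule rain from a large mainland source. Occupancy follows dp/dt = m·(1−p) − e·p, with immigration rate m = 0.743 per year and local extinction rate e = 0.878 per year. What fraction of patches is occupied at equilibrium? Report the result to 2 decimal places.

0.46

At equilibrium the propagule rain into empty patches balances local extinction: m(1−p*) = e·p*.
p* = m/(m+e) = 0.743/(0.743+0.878) = 0.743/1.6210 = 0.4584.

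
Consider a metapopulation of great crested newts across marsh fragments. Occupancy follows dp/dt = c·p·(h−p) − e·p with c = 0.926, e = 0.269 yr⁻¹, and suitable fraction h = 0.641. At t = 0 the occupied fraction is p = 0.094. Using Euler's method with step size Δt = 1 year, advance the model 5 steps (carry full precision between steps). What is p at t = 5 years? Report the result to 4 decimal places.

0.2253

Update rule: p ← p + [c·p·(h−p) − e·p]·Δt with Δt = 1.
t = 1: p = 0.09400 + (+0.02233) = 0.11633
t = 2: p = 0.11633 + (+0.02523) = 0.14155
t = 3: p = 0.14155 + (+0.02739) = 0.16894
t = 4: p = 0.16894 + (+0.02840) = 0.19734
t = 5: p = 0.19734 + (+0.02799) = 0.22533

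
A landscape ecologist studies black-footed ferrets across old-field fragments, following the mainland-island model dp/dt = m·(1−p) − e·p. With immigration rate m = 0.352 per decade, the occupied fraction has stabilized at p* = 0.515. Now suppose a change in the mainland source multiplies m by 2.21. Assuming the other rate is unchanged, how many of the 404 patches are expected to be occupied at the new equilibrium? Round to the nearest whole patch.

Balance m(1−p*) = e·p* gives e = m(1−p*)/p* = 0.352×0.48500/0.51500 = 0.33150.
New p* = m/(m+e) = 0.77792/(0.77792+0.33150) = 0.70120.
Expected occupied = 404 × 0.70120 = 283.28 ≈ 283.

283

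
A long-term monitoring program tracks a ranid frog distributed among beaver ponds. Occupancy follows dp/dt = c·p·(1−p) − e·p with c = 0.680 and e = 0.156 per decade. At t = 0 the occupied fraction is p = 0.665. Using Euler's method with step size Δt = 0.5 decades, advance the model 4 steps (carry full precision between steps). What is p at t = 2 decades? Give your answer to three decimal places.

Update rule: p ← p + [c·p·(1−p) − e·p]·Δt with Δt = 0.5.
t = 0.5: p = 0.66500 + (+0.02387) = 0.68887
t = 1: p = 0.68887 + (+0.01914) = 0.70801
t = 1.5: p = 0.70801 + (+0.01506) = 0.72308
t = 2: p = 0.72308 + (+0.01168) = 0.73476

0.735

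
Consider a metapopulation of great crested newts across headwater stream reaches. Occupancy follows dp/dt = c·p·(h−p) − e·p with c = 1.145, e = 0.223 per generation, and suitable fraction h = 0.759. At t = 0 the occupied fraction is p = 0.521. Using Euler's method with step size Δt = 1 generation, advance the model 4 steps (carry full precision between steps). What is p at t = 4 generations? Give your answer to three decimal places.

0.563

Update rule: p ← p + [c·p·(h−p) − e·p]·Δt with Δt = 1.
t = 1: p = 0.52100 + (+0.02579) = 0.54679
t = 2: p = 0.54679 + (+0.01092) = 0.55772
t = 3: p = 0.55772 + (+0.00417) = 0.56188
t = 4: p = 0.56188 + (+0.00152) = 0.56340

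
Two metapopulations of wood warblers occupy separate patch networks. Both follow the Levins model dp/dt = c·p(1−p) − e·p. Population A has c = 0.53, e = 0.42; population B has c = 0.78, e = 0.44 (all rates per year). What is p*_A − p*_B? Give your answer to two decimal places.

-0.23

A: p*_A = 1 − 0.42/0.53 = 0.2075.
B: p*_B = 1 − 0.44/0.78 = 0.4359.
p*_A − p*_B = 0.2075 − 0.4359 = -0.2284.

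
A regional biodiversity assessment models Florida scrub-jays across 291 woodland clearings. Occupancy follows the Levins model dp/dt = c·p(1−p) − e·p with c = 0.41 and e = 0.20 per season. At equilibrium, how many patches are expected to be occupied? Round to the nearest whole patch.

p* = 1 − e/c = 1 − 0.20/0.41 = 0.5122.
Expected occupied patches = N × p* = 291 × 0.5122 = 149.05 ≈ 149.

149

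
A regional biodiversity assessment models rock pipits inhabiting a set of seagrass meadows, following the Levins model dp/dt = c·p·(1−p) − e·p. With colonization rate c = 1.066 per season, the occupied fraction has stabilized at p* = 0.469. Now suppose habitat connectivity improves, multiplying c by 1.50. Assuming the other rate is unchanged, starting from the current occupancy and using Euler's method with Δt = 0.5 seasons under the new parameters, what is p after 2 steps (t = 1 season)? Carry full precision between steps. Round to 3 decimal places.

Balance c(1−p*) = e gives e = 1.066×(1 − 0.46900) = 0.56605.
Starting from p₀ = 0.46900; update p ← p + (dp/dt)·Δt with the new parameters.
t = 0.5: p = 0.46900 + (+0.06637) = 0.53537
t = 1: p = 0.53537 + (+0.04735) = 0.58272

0.583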